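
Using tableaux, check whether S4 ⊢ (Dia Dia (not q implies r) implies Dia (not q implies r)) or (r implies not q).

Yes, valid

Tableau for the negation not ((Dia Dia (not q implies r) implies Dia (not q implies r)) or (r implies not q)):
1. not ((Dia Dia (not q implies r) implies Dia (not q implies r)) or (r implies not q)), w0
2. not (Dia Dia (not q implies r) implies Dia (not q implies r)), w0
3. not (r implies not q), w0
4. Dia Dia (not q implies r), w0
5. not Dia (not q implies r), w0
6. r, w0
7. q, w0
8. not (not q implies r), w0
9. not q, w0
10. not r, w0
Accessibility: w0Rw0
Branch closes: q and not q both at w0.
All branches of the negation close; one closing branch shown above.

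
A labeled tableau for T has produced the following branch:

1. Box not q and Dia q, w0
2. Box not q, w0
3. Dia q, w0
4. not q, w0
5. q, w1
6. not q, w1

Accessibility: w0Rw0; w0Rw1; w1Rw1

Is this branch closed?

Yes, closed

Both q and not q appear at w1.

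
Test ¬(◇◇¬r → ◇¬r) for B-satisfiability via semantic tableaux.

1. ¬(◇◇¬r → ◇¬r), w0
2. ◇◇¬r, w0
3. ¬◇¬r, w0
4. r, w0
5. ◇¬r, w1
6. r, w1
7. ¬r, w2
Accessibility: w0Rw0, w0Rw1, w1Rw0, w1Rw1, w1Rw2, w2Rw1, w2Rw2

Satisfiable (open branch found)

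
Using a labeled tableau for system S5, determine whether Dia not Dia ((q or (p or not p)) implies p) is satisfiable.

Satisfiable (open branch found)

1. Dia not Dia ((q or (p or not p)) implies p), w0
2. not Dia ((q or (p or not p)) implies p), w1   [Dia-rule on 1: fresh world w1, w0Rw1]
3. not ((q or (p or not p)) implies p), w0   [neg-Dia-rule on 2 via w1Rw0]
4. q or (p or not p), w0   [neg-implies-rule on 3]
5. not p, w0   [neg-implies-rule on 3]
6. not ((q or (p or not p)) implies p), w1   [neg-Dia-rule on 2 via w1Rw1]
7. q or (p or not p), w1   [neg-implies-rule on 6]
8. not p, w1   [neg-implies-rule on 6]
9. p or not p, w0   [or-rule on 4 (branches; this branch)]
10. p or not p, w1   [or-rule on 7 (branches; this branch)]
Accessibility: w0Rw0, w0Rw1, w1Rw0, w1Rw1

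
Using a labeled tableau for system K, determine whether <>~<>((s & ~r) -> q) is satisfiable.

1. <>~<>((s & ~r) -> q), w0
2. ~<>((s & ~r) -> q), w1
Accessibility: w0Rw1

Satisfiable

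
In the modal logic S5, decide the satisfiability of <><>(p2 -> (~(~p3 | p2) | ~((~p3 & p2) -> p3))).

1. <><>(p2 -> (~(~p3 | p2) | ~((~p3 & p2) -> p3))), w0
2. <>(p2 -> (~(~p3 | p2) | ~((~p3 & p2) -> p3))), w1   [<>-rule on 1: fresh world w1, w0Rw1]
3. p2 -> (~(~p3 | p2) | ~((~p3 & p2) -> p3)), w2   [<>-rule on 2: fresh world w2, w1Rw2]
4. ~(~p3 | p2) | ~((~p3 & p2) -> p3), w2   [->-rule on 3 (branches; this branch)]
5. ~((~p3 & p2) -> p3), w2   [|-rule on 4 (branches; this branch)]
6. ~p3 & p2, w2   [~->-rule on 5]
7. ~p3, w2   [~->-rule on 5]
8. p2, w2   [&-rule on 6]
Accessibility: w0Rw0, w0Rw1, w0Rw2, w1Rw0, w1Rw1, w1Rw2, w2Rw0, w2Rw1, w2Rw2

Satisfiable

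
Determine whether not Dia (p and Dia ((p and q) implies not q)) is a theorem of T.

Tableau for the negation Dia (p and Dia ((p and q) implies not q)):
1. Dia (p and Dia ((p and q) implies not q)), w0
2. p and Dia ((p and q) implies not q), w1
3. p, w1
4. Dia ((p and q) implies not q), w1
5. (p and q) implies not q, w2
6. not q, w2
Accessibility: w0Rw0, w0Rw1, w1Rw1, w1Rw2, w2Rw2
The negation has an open branch (countermodel exists).

Not valid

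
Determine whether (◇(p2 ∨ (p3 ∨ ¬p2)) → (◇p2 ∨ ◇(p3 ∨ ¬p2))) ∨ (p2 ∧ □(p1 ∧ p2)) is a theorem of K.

Yes, valid

Tableau for the negation ¬((◇(p2 ∨ (p3 ∨ ¬p2)) → (◇p2 ∨ ◇(p3 ∨ ¬p2))) ∨ (p2 ∧ □(p1 ∧ p2))):
1. ¬((◇(p2 ∨ (p3 ∨ ¬p2)) → (◇p2 ∨ ◇(p3 ∨ ¬p2))) ∨ (p2 ∧ □(p1 ∧ p2))), w0
2. ¬(◇(p2 ∨ (p3 ∨ ¬p2)) → (◇p2 ∨ ◇(p3 ∨ ¬p2))), w0   [¬∨-rule on 1]
3. ¬(p2 ∧ □(p1 ∧ p2)), w0   [¬∨-rule on 1]
4. ◇(p2 ∨ (p3 ∨ ¬p2)), w0   [¬→-rule on 2]
5. ¬(◇p2 ∨ ◇(p3 ∨ ¬p2)), w0   [¬→-rule on 2]
6. ¬◇p2, w0   [¬∨-rule on 5]
7. ¬◇(p3 ∨ ¬p2), w0   [¬∨-rule on 5]
8. ¬□(p1 ∧ p2), w0   [¬∧-rule on 3 (branches; this branch)]
9. p2 ∨ (p3 ∨ ¬p2), w1   [◇-rule on 4: fresh world w1, w0Rw1]
10. ¬p2, w1   [¬◇-rule on 6 via w0Rw1]
11. ¬(p3 ∨ ¬p2), w1   [¬◇-rule on 7 via w0Rw1]
12. ¬p3, w1   [¬∨-rule on 11]
13. p2, w1   [¬∨-rule on 11]
Accessibility: w0Rw1
Branch closes: p2 and ¬p2 both at w1.
Every branch of the negation's tableau closes; the branch above is one of them.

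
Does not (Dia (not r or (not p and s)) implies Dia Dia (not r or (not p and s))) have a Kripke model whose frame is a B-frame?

No, unsatisfiable

1. not (Dia (not r or (not p and s)) implies Dia Dia (not r or (not p and s))), w0
2. Dia (not r or (not p and s)), w0   [neg-implies-rule on 1]
3. not Dia Dia (not r or (not p and s)), w0   [neg-implies-rule on 1]
4. not Dia (not r or (not p and s)), w0   [neg-Dia-rule on 3 via w0Rw0]
5. not (not r or (not p and s)), w0   [neg-Dia-rule on 4 via w0Rw0]
6. r, w0   [neg-or-rule on 5]
7. not (not p and s), w0   [neg-or-rule on 5]
8. not s, w0   [neg-and-rule on 7 (branches; this branch)]
9. not r or (not p and s), w1   [Dia-rule on 2: fresh world w1, w0Rw1]
10. not Dia (not r or (not p and s)), w1   [neg-Dia-rule on 3 via w0Rw1]
11. not (not r or (not p and s)), w1   [neg-Dia-rule on 4 via w0Rw1]
12. r, w1   [neg-or-rule on 11]
13. not (not p and s), w1   [neg-or-rule on 11]
14. not p and s, w1   [or-rule on 9 (branches; this branch)]
15. not p, w1   [and-rule on 14]
16. s, w1   [and-rule on 14]
17. not s, w1   [neg-and-rule on 13 (branches; this branch)]
Accessibility: w0Rw0, w0Rw1, w1Rw0, w1Rw1
Branch closes: s and not s both at w1.
All branches of the tableau close; one closing branch shown above.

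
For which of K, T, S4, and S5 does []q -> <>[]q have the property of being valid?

T, S4, S5

K-tableau for the negation ~([]q -> <>[]q):
1. ~([]q -> <>[]q), w0
2. []q, w0   [~->-rule on 1]
3. ~<>[]q, w0   [~->-rule on 1]
Complete open branch: countermodel on a K-frame, so not valid in K.
T-tableau for the negation ~([]q -> <>[]q):
1. ~([]q -> <>[]q), w0
2. []q, w0   [~->-rule on 1]
3. ~<>[]q, w0   [~->-rule on 1]
4. q, w0   [[]-rule on 2 via w0Rw0]
5. ~[]q, w0   [~<>-rule on 3 via w0Rw0]
6. ~q, w1   [~[]-rule on 5: fresh world w1, w0Rw1]
7. q, w1   [[]-rule on 2 via w0Rw1]
Accessibility: w0Rw0, w0Rw1, w1Rw1
Branch closes: q and ~q both at w1.
Every branch closes (one shown): valid in T, hence also in S4, S5 (every theorem of T is a theorem of S4 and S5).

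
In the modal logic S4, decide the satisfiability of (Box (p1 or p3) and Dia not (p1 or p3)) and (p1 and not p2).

1. (Box (p1 or p3) and Dia not (p1 or p3)) and (p1 and not p2), w0
2. Box (p1 or p3) and Dia not (p1 or p3), w0
3. p1 and not p2, w0
4. Box (p1 or p3), w0
5. Dia not (p1 or p3), w0
6. p1, w0
7. not p2, w0
8. p1 or p3, w0
9. p3, w0
10. not (p1 or p3), w1
11. not p1, w1
12. not p3, w1
13. p1 or p3, w1
14. p3, w1
Accessibility: w0Rw0, w0Rw1, w1Rw1
Branch closes: p3 and not p3 both at w1.
Every branch closes; the branch above is one of them.

Unsatisfiable (every branch closes)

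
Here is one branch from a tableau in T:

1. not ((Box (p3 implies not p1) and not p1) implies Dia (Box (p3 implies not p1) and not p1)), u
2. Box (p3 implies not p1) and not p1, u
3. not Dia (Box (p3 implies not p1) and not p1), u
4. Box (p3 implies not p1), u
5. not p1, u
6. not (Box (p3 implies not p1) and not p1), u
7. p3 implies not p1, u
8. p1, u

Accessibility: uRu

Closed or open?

Closed

Both p1 and not p1 appear at u.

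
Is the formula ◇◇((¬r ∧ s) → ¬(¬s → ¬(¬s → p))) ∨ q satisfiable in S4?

1. ◇◇((¬r ∧ s) → ¬(¬s → ¬(¬s → p))) ∨ q, w0
2. q, w0   [∨-rule on 1 (branches; this branch)]
Accessibility: w0Rw0

Satisfiable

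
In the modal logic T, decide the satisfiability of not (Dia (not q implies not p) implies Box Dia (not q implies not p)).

1. not (Dia (not q implies not p) implies Box Dia (not q implies not p)), u
2. Dia (not q implies not p), u
3. not Box Dia (not q implies not p), u
4. not q implies not p, v
5. not p, v
6. not Dia (not q implies not p), w
7. not (not q implies not p), w
8. not q, w
9. p, w
Accessibility: uRu, uRv, uRw, vRv, wRw

Yes, satisfiable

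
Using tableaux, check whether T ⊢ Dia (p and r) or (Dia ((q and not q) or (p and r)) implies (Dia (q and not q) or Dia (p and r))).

Valid in T

Tableau for the negation not (Dia (p and r) or (Dia ((q and not q) or (p and r)) implies (Dia (q and not q) or Dia (p and r)))):
1. not (Dia (p and r) or (Dia ((q and not q) or (p and r)) implies (Dia (q and not q) or Dia (p and r)))), w0
2. not Dia (p and r), w0
3. not (Dia ((q and not q) or (p and r)) implies (Dia (q and not q) or Dia (p and r))), w0
4. Dia ((q and not q) or (p and r)), w0
5. not (Dia (q and not q) or Dia (p and r)), w0
6. not Dia (q and not q), w0
7. not (p and r), w0
8. not (q and not q), w0
9. not r, w0
10. q, w0
11. (q and not q) or (p and r), w1
12. not (p and r), w1
13. not (q and not q), w1
14. p and r, w1
15. p, w1
16. r, w1
17. not r, w1
Accessibility: w0Rw0, w0Rw1, w1Rw1
Branch closes: r and not r both at w1.
All branches of the negation close; one closing branch shown above.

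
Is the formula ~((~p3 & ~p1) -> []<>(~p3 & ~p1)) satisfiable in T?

Satisfiable (open branch found)

1. ~((~p3 & ~p1) -> []<>(~p3 & ~p1)), w0
2. ~p3 & ~p1, w0
3. ~[]<>(~p3 & ~p1), w0
4. ~p3, w0
5. ~p1, w0
6. ~<>(~p3 & ~p1), w1
7. ~(~p3 & ~p1), w1
8. p1, w1
Accessibility: w0Rw0, w0Rw1, w1Rw1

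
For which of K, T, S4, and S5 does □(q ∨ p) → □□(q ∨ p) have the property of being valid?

S4, S5

S4-tableau for the negation ¬(□(q ∨ p) → □□(q ∨ p)):
1. ¬(□(q ∨ p) → □□(q ∨ p)), u
2. □(q ∨ p), u
3. ¬□□(q ∨ p), u
4. q ∨ p, u
5. p, u
6. ¬□(q ∨ p), v
7. q ∨ p, v
8. p, v
9. ¬(q ∨ p), w
10. ¬q, w
11. ¬p, w
12. q ∨ p, w
13. p, w
Accessibility: uRu, uRv, uRw, vRv, vRw, wRw
Branch closes: p and ¬p both at w.
Every branch closes (one shown): valid in S4, hence also in S5 (every theorem of S4 is a theorem of S5).
T-tableau for the negation ¬(□(q ∨ p) → □□(q ∨ p)):
1. ¬(□(q ∨ p) → □□(q ∨ p)), u
2. □(q ∨ p), u
3. ¬□□(q ∨ p), u
4. q ∨ p, u
5. p, u
6. ¬□(q ∨ p), v
7. q ∨ p, v
8. p, v
9. ¬(q ∨ p), w
10. ¬q, w
11. ¬p, w
Accessibility: uRu, uRv, vRv, vRw, wRw
Complete open branch: countermodel on a T-frame, so not valid in T, nor in K (the same frame is also a K-frame).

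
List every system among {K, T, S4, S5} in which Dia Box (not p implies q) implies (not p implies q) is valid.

S5-tableau for the negation not (Dia Box (not p implies q) implies (not p implies q)):
1. not (Dia Box (not p implies q) implies (not p implies q)), 0
2. Dia Box (not p implies q), 0
3. not (not p implies q), 0
4. not p, 0
5. not q, 0
6. Box (not p implies q), 1
7. not p implies q, 0
8. not p implies q, 1
9. q, 0
Accessibility: 0R0, 0R1, 1R0, 1R1
Branch closes: q and not q both at 0.
Every branch closes (one shown): valid in S5.
S4-tableau for the negation not (Dia Box (not p implies q) implies (not p implies q)):
1. not (Dia Box (not p implies q) implies (not p implies q)), 0
2. Dia Box (not p implies q), 0
3. not (not p implies q), 0
4. not p, 0
5. not q, 0
6. Box (not p implies q), 1
7. not p implies q, 1
8. q, 1
Accessibility: 0R0, 0R1, 1R1
Complete open branch: countermodel on an S4-frame, so not valid in S4, nor in K, T (the same frame is also a K-frame and a T-frame).

S5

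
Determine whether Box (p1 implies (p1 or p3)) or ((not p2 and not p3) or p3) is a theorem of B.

Valid

Tableau for the negation not (Box (p1 implies (p1 or p3)) or ((not p2 and not p3) or p3)):
1. not (Box (p1 implies (p1 or p3)) or ((not p2 and not p3) or p3)), w0
2. not Box (p1 implies (p1 or p3)), w0
3. not ((not p2 and not p3) or p3), w0
4. not (not p2 and not p3), w0
5. not p3, w0
6. p2, w0
7. not (p1 implies (p1 or p3)), w1
8. p1, w1
9. not (p1 or p3), w1
10. not p1, w1
11. not p3, w1
Accessibility: w0Rw0, w0Rw1, w1Rw0, w1Rw1
Branch closes: p1 and not p1 both at w1.
All branches of the negation close; one closing branch shown above.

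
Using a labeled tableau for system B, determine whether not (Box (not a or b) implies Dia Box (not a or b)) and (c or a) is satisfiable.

Unsatisfiable (every branch closes)

1. not (Box (not a or b) implies Dia Box (not a or b)) and (c or a), 0
2. not (Box (not a or b) implies Dia Box (not a or b)), 0
3. c or a, 0
4. Box (not a or b), 0
5. not Dia Box (not a or b), 0
6. not a or b, 0
7. not Box (not a or b), 0
8. a, 0
9. b, 0
10. not (not a or b), 1
11. a, 1
12. not b, 1
13. not a or b, 1
14. not Box (not a or b), 1
15. b, 1
Accessibility: 0R0, 0R1, 1R0, 1R1
Branch closes: b and not b both at 1.
All branches of the tableau close; one closing branch shown above.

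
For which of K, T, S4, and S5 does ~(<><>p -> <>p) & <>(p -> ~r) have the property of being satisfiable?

K, T

S4-tableau for the formula:
1. ~(<><>p -> <>p) & <>(p -> ~r), u
2. ~(<><>p -> <>p), u   [&-rule on 1]
3. <>(p -> ~r), u   [&-rule on 1]
4. <><>p, u   [~->-rule on 2]
5. ~<>p, u   [~->-rule on 2]
6. ~p, u   [~<>-rule on 5 via uRu]
7. p -> ~r, v   [<>-rule on 3: fresh world v, uRv]
8. ~p, v   [~<>-rule on 5 via uRv]
9. ~r, v   [->-rule on 7 (branches; this branch)]
10. <>p, w   [<>-rule on 4: fresh world w, uRw]
11. ~p, w   [~<>-rule on 5 via uRw]
12. p, x   [<>-rule on 10: fresh world x, wRx]
13. ~p, x   [~<>-rule on 5 via uRx]
Accessibility: uRu, uRv, uRw, uRx, vRv, wRw, wRx, xRx
Branch closes: p and ~p both at x.
Every branch closes (one shown): unsatisfiable in S4, hence also in S5 (every S5-frame is an S4-frame).
T-tableau for the formula:
1. ~(<><>p -> <>p) & <>(p -> ~r), u
2. ~(<><>p -> <>p), u   [&-rule on 1]
3. <>(p -> ~r), u   [&-rule on 1]
4. <><>p, u   [~->-rule on 2]
5. ~<>p, u   [~->-rule on 2]
6. ~p, u   [~<>-rule on 5 via uRu]
7. p -> ~r, v   [<>-rule on 3: fresh world v, uRv]
8. ~p, v   [~<>-rule on 5 via uRv]
9. ~r, v   [->-rule on 7 (branches; this branch)]
10. <>p, w   [<>-rule on 4: fresh world w, uRw]
11. ~p, w   [~<>-rule on 5 via uRw]
12. p, x   [<>-rule on 10: fresh world x, wRx]
Accessibility: uRu, uRv, uRw, vRv, wRw, wRx, xRx
Complete open branch: satisfiable in T, hence also in K (this T-model is also a K-model).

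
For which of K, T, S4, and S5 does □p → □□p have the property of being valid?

S4, S5

T-tableau for the negation ¬(□p → □□p):
1. ¬(□p → □□p), u
2. □p, u
3. ¬□□p, u
4. p, u
5. ¬□p, v
6. p, v
7. ¬p, w
Accessibility: uRu, uRv, vRv, vRw, wRw
Complete open branch: countermodel on a T-frame, so not valid in T, nor in K (the same frame is also a K-frame).
S4-tableau for the negation ¬(□p → □□p):
1. ¬(□p → □□p), u
2. □p, u
3. ¬□□p, u
4. p, u
5. ¬□p, v
6. p, v
7. ¬p, w
8. p, w
Accessibility: uRu, uRv, uRw, vRv, vRw, wRw
Branch closes: p and ¬p both at w.
Every branch closes (one shown): valid in S4, hence also in S5 (every theorem of S4 is a theorem of S5).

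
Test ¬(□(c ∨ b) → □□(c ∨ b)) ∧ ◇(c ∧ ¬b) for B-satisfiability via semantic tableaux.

Yes, satisfiable

1. ¬(□(c ∨ b) → □□(c ∨ b)) ∧ ◇(c ∧ ¬b), 0
2. ¬(□(c ∨ b) → □□(c ∨ b)), 0
3. ◇(c ∧ ¬b), 0
4. □(c ∨ b), 0
5. ¬□□(c ∨ b), 0
6. c ∨ b, 0
7. b, 0
8. c ∧ ¬b, 1
9. c, 1
10. ¬b, 1
11. c ∨ b, 1
12. ¬□(c ∨ b), 2
13. c ∨ b, 2
14. b, 2
15. ¬(c ∨ b), 3
16. ¬c, 3
17. ¬b, 3
Accessibility: 0R0, 0R1, 0R2, 1R0, 1R1, 2R0, 2R2, 2R3, 3R2, 3R3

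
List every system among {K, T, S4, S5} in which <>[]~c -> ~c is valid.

S5

S5-tableau for the negation ~(<>[]~c -> ~c):
1. ~(<>[]~c -> ~c), 0
2. <>[]~c, 0   [~->-rule on 1]
3. c, 0   [~->-rule on 1]
4. []~c, 1   [<>-rule on 2: fresh world 1, 0R1]
5. ~c, 0   [[]-rule on 4 via 1R0]
Accessibility: 0R0, 0R1, 1R0, 1R1
Branch closes: c and ~c both at 0.
Every branch closes (one shown): valid in S5.
S4-tableau for the negation ~(<>[]~c -> ~c):
1. ~(<>[]~c -> ~c), 0
2. <>[]~c, 0   [~->-rule on 1]
3. c, 0   [~->-rule on 1]
4. []~c, 1   [<>-rule on 2: fresh world 1, 0R1]
5. ~c, 1   [[]-rule on 4 via 1R1]
Accessibility: 0R0, 0R1, 1R1
Complete open branch: countermodel on an S4-frame, so not valid in S4, nor in K, T (the same frame is also a K-frame and a T-frame).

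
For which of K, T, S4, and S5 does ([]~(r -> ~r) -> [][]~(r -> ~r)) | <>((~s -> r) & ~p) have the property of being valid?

T-tableau for the negation ~(([]~(r -> ~r) -> [][]~(r -> ~r)) | <>((~s -> r) & ~p)):
1. ~(([]~(r -> ~r) -> [][]~(r -> ~r)) | <>((~s -> r) & ~p)), u
2. ~([]~(r -> ~r) -> [][]~(r -> ~r)), u
3. ~<>((~s -> r) & ~p), u
4. []~(r -> ~r), u
5. ~[][]~(r -> ~r), u
6. ~((~s -> r) & ~p), u
7. ~(r -> ~r), u
8. r, u
9. p, u
10. ~[]~(r -> ~r), v
11. ~((~s -> r) & ~p), v
12. ~(r -> ~r), v
13. r, v
14. p, v
15. r -> ~r, w
16. ~r, w
Accessibility: uRu, uRv, vRv, vRw, wRw
Complete open branch: countermodel on a T-frame, so not valid in T, nor in K (the same frame is also a K-frame).
S4-tableau for the negation ~(([]~(r -> ~r) -> [][]~(r -> ~r)) | <>((~s -> r) & ~p)):
1. ~(([]~(r -> ~r) -> [][]~(r -> ~r)) | <>((~s -> r) & ~p)), u
2. ~([]~(r -> ~r) -> [][]~(r -> ~r)), u
3. ~<>((~s -> r) & ~p), u
4. []~(r -> ~r), u
5. ~[][]~(r -> ~r), u
6. ~((~s -> r) & ~p), u
7. ~(r -> ~r), u
8. r, u
9. p, u
10. ~[]~(r -> ~r), v
11. ~((~s -> r) & ~p), v
12. ~(r -> ~r), v
13. r, v
14. p, v
15. r -> ~r, w
16. ~((~s -> r) & ~p), w
17. ~(r -> ~r), w
18. r, w
19. ~r, w
Accessibility: uRu, uRv, uRw, vRv, vRw, wRw
Branch closes: r and ~r both at w.
Every branch closes (one shown): valid in S4, hence also in S5 (every theorem of S4 is a theorem of S5).

S4, S5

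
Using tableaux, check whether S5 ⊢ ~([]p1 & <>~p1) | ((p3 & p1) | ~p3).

Tableau for the negation ~(~([]p1 & <>~p1) | ((p3 & p1) | ~p3)):
1. ~(~([]p1 & <>~p1) | ((p3 & p1) | ~p3)), w0
2. []p1 & <>~p1, w0   [~|-rule on 1]
3. ~((p3 & p1) | ~p3), w0   [~|-rule on 1]
4. []p1, w0   [&-rule on 2]
5. <>~p1, w0   [&-rule on 2]
6. ~(p3 & p1), w0   [~|-rule on 3]
7. p3, w0   [~|-rule on 3]
8. p1, w0   [[]-rule on 4 via w0Rw0]
9. ~p1, w0   [~&-rule on 6 (branches; this branch)]
Accessibility: w0Rw0
Branch closes: p1 and ~p1 both at w0.
Every branch of the negation's tableau closes; the branch above is one of them.

Valid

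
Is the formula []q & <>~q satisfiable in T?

No, unsatisfiable

1. []q & <>~q, w0
2. []q, w0
3. <>~q, w0
4. q, w0
5. ~q, w1
6. q, w1
Accessibility: w0Rw0, w0Rw1, w1Rw1
Branch closes: q and ~q both at w1.
All branches of the tableau close; one closing branch shown above.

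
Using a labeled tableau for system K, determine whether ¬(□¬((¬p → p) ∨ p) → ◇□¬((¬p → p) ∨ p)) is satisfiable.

Yes, satisfiable

1. ¬(□¬((¬p → p) ∨ p) → ◇□¬((¬p → p) ∨ p)), 0
2. □¬((¬p → p) ∨ p), 0
3. ¬◇□¬((¬p → p) ∨ p), 0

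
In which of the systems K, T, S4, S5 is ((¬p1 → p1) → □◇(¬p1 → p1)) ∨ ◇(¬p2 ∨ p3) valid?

S5-tableau for the negation ¬(((¬p1 → p1) → □◇(¬p1 → p1)) ∨ ◇(¬p2 ∨ p3)):
1. ¬(((¬p1 → p1) → □◇(¬p1 → p1)) ∨ ◇(¬p2 ∨ p3)), w0
2. ¬((¬p1 → p1) → □◇(¬p1 → p1)), w0   [¬∨-rule on 1]
3. ¬◇(¬p2 ∨ p3), w0   [¬∨-rule on 1]
4. ¬p1 → p1, w0   [¬→-rule on 2]
5. ¬□◇(¬p1 → p1), w0   [¬→-rule on 2]
6. ¬(¬p2 ∨ p3), w0   [¬◇-rule on 3 via w0Rw0]
7. p2, w0   [¬∨-rule on 6]
8. ¬p3, w0   [¬∨-rule on 6]
9. p1, w0   [→-rule on 4 (branches; this branch)]
10. ¬◇(¬p1 → p1), w1   [¬□-rule on 5: fresh world w1, w0Rw1]
11. ¬(¬p2 ∨ p3), w1   [¬◇-rule on 3 via w0Rw1]
12. p2, w1   [¬∨-rule on 11]
13. ¬p3, w1   [¬∨-rule on 11]
14. ¬(¬p1 → p1), w0   [¬◇-rule on 10 via w1Rw0]
15. ¬p1, w0   [¬→-rule on 14]
Accessibility: w0Rw0, w0Rw1, w1Rw0, w1Rw1
Branch closes: p1 and ¬p1 both at w0.
Every branch closes (one shown): valid in S5.
S4-tableau for the negation ¬(((¬p1 → p1) → □◇(¬p1 → p1)) ∨ ◇(¬p2 ∨ p3)):
1. ¬(((¬p1 → p1) → □◇(¬p1 → p1)) ∨ ◇(¬p2 ∨ p3)), w0
2. ¬((¬p1 → p1) → □◇(¬p1 → p1)), w0   [¬∨-rule on 1]
3. ¬◇(¬p2 ∨ p3), w0   [¬∨-rule on 1]
4. ¬p1 → p1, w0   [¬→-rule on 2]
5. ¬□◇(¬p1 → p1), w0   [¬→-rule on 2]
6. ¬(¬p2 ∨ p3), w0   [¬◇-rule on 3 via w0Rw0]
7. p2, w0   [¬∨-rule on 6]
8. ¬p3, w0   [¬∨-rule on 6]
9. p1, w0   [→-rule on 4 (branches; this branch)]
10. ¬◇(¬p1 → p1), w1   [¬□-rule on 5: fresh world w1, w0Rw1]
11. ¬(¬p2 ∨ p3), w1   [¬◇-rule on 3 via w0Rw1]
12. p2, w1   [¬∨-rule on 11]
13. ¬p3, w1   [¬∨-rule on 11]
14. ¬(¬p1 → p1), w1   [¬◇-rule on 10 via w1Rw1]
15. ¬p1, w1   [¬→-rule on 14]
Accessibility: w0Rw0, w0Rw1, w1Rw1
Complete open branch: countermodel on an S4-frame, so not valid in S4, nor in K, T (the same frame is also a K-frame and a T-frame).

S5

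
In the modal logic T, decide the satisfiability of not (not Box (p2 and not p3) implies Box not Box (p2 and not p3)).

Satisfiable (open branch found)

1. not (not Box (p2 and not p3) implies Box not Box (p2 and not p3)), u
2. not Box (p2 and not p3), u
3. not Box not Box (p2 and not p3), u
4. not (p2 and not p3), v
5. p3, v
6. Box (p2 and not p3), w
7. p2 and not p3, w
8. p2, w
9. not p3, w
Accessibility: uRu, uRv, uRw, vRv, wRw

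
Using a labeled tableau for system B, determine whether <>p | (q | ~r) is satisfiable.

Satisfiable

1. <>p | (q | ~r), w0
2. q | ~r, w0
3. ~r, w0
Accessibility: w0Rw0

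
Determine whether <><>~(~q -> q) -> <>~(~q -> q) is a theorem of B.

Not valid

Tableau for the negation ~(<><>~(~q -> q) -> <>~(~q -> q)):
1. ~(<><>~(~q -> q) -> <>~(~q -> q)), w0
2. <><>~(~q -> q), w0
3. ~<>~(~q -> q), w0
4. ~q -> q, w0
5. q, w0
6. <>~(~q -> q), w1
7. ~q -> q, w1
8. q, w1
9. ~(~q -> q), w2
10. ~q, w2
Accessibility: w0Rw0, w0Rw1, w1Rw0, w1Rw1, w1Rw2, w2Rw1, w2Rw2
The negation has an open branch (countermodel exists).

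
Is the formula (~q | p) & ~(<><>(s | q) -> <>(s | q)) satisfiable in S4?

No, unsatisfiable

1. (~q | p) & ~(<><>(s | q) -> <>(s | q)), u
2. ~q | p, u
3. ~(<><>(s | q) -> <>(s | q)), u
4. <><>(s | q), u
5. ~<>(s | q), u
6. ~(s | q), u
7. ~s, u
8. ~q, u
9. p, u
10. <>(s | q), v
11. ~(s | q), v
12. ~s, v
13. ~q, v
14. s | q, w
15. ~(s | q), w
16. ~s, w
17. ~q, w
18. q, w
Accessibility: uRu, uRv, uRw, vRv, vRw, wRw
Branch closes: q and ~q both at w.
All branches of the tableau close; one closing branch shown above.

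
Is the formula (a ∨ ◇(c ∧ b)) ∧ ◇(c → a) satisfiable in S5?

Yes, satisfiable

1. (a ∨ ◇(c ∧ b)) ∧ ◇(c → a), 0
2. a ∨ ◇(c ∧ b), 0
3. ◇(c → a), 0
4. ◇(c ∧ b), 0
5. c → a, 1
6. a, 1
7. c ∧ b, 2
8. c, 2
9. b, 2
Accessibility: 0R0, 0R1, 0R2, 1R0, 1R1, 1R2, 2R0, 2R1, 2R2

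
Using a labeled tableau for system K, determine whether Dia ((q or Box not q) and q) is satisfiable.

Satisfiable (open branch found)

1. Dia ((q or Box not q) and q), 0
2. (q or Box not q) and q, 1
3. q or Box not q, 1
4. q, 1
5. Box not q, 1
Accessibility: 0R1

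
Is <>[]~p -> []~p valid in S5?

Valid

Tableau for the negation ~(<>[]~p -> []~p):
1. ~(<>[]~p -> []~p), 0
2. <>[]~p, 0   [~->-rule on 1]
3. ~[]~p, 0   [~->-rule on 1]
4. []~p, 1   [<>-rule on 2: fresh world 1, 0R1]
5. ~p, 0   [[]-rule on 4 via 1R0]
6. ~p, 1   [[]-rule on 4 via 1R1]
7. p, 2   [~[]-rule on 3: fresh world 2, 0R2]
8. ~p, 2   [[]-rule on 4 via 1R2]
Accessibility: 0R0, 0R1, 0R2, 1R0, 1R1, 1R2, 2R0, 2R1, 2R2
Branch closes: p and ~p both at 2.
Every branch of the negation's tableau closes; the branch above is one of them.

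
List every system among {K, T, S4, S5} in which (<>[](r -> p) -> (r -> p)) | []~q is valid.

S4-tableau for the negation ~((<>[](r -> p) -> (r -> p)) | []~q):
1. ~((<>[](r -> p) -> (r -> p)) | []~q), w0
2. ~(<>[](r -> p) -> (r -> p)), w0
3. ~[]~q, w0
4. <>[](r -> p), w0
5. ~(r -> p), w0
6. r, w0
7. ~p, w0
8. q, w1
9. [](r -> p), w2
10. r -> p, w2
11. p, w2
Accessibility: w0Rw0, w0Rw1, w0Rw2, w1Rw1, w2Rw2
Complete open branch: countermodel on an S4-frame, so not valid in S4, nor in K, T (the same frame is also a K-frame and a T-frame).
S5-tableau for the negation ~((<>[](r -> p) -> (r -> p)) | []~q):
1. ~((<>[](r -> p) -> (r -> p)) | []~q), w0
2. ~(<>[](r -> p) -> (r -> p)), w0
3. ~[]~q, w0
4. <>[](r -> p), w0
5. ~(r -> p), w0
6. r, w0
7. ~p, w0
8. q, w1
9. [](r -> p), w2
10. r -> p, w0
11. r -> p, w1
12. r -> p, w2
13. p, w0
Accessibility: w0Rw0, w0Rw1, w0Rw2, w1Rw0, w1Rw1, w1Rw2, w2Rw0, w2Rw1, w2Rw2
Branch closes: p and ~p both at w0.
Every branch closes (one shown): valid in S5.

S5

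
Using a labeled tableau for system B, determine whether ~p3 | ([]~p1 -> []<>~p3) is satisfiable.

1. ~p3 | ([]~p1 -> []<>~p3), w0
2. []~p1 -> []<>~p3, w0
3. []<>~p3, w0
4. <>~p3, w0
5. ~p3, w1
6. <>~p3, w1
7. ~p3, w2
Accessibility: w0Rw0, w0Rw1, w1Rw0, w1Rw1, w1Rw2, w2Rw1, w2Rw2

Satisfiable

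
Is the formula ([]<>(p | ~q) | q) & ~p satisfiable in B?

Satisfiable (open branch found)

1. ([]<>(p | ~q) | q) & ~p, u
2. []<>(p | ~q) | q, u   [&-rule on 1]
3. ~p, u   [&-rule on 1]
4. q, u   [|-rule on 2 (branches; this branch)]
Accessibility: uRu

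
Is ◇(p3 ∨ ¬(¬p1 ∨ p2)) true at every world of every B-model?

No, not valid

Tableau for the negation ¬◇(p3 ∨ ¬(¬p1 ∨ p2)):
1. ¬◇(p3 ∨ ¬(¬p1 ∨ p2)), 0
2. ¬(p3 ∨ ¬(¬p1 ∨ p2)), 0   [¬◇-rule on 1 via 0R0]
3. ¬p3, 0   [¬∨-rule on 2]
4. ¬p1 ∨ p2, 0   [¬∨-rule on 2]
5. p2, 0   [∨-rule on 4 (branches; this branch)]
Accessibility: 0R0
The negation has an open branch (countermodel exists).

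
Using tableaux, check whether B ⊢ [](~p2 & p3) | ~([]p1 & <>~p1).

Tableau for the negation ~([](~p2 & p3) | ~([]p1 & <>~p1)):
1. ~([](~p2 & p3) | ~([]p1 & <>~p1)), u
2. ~[](~p2 & p3), u   [~|-rule on 1]
3. []p1 & <>~p1, u   [~|-rule on 1]
4. []p1, u   [&-rule on 3]
5. <>~p1, u   [&-rule on 3]
6. p1, u   [[]-rule on 4 via uRu]
7. ~(~p2 & p3), v   [~[]-rule on 2: fresh world v, uRv]
8. p1, v   [[]-rule on 4 via uRv]
9. ~p3, v   [~&-rule on 7 (branches; this branch)]
10. ~p1, w   [<>-rule on 5: fresh world w, uRw]
11. p1, w   [[]-rule on 4 via uRw]
Accessibility: uRu, uRv, uRw, vRu, vRv, wRu, wRw
Branch closes: p1 and ~p1 both at w.
All branches of the negation close; one closing branch shown above.

Valid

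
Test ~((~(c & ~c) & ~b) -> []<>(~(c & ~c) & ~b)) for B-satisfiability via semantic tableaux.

1. ~((~(c & ~c) & ~b) -> []<>(~(c & ~c) & ~b)), 0
2. ~(c & ~c) & ~b, 0
3. ~[]<>(~(c & ~c) & ~b), 0
4. ~(c & ~c), 0
5. ~b, 0
6. c, 0
7. ~<>(~(c & ~c) & ~b), 1
8. ~(~(c & ~c) & ~b), 0
9. ~(~(c & ~c) & ~b), 1
10. c & ~c, 0
11. ~c, 0
Accessibility: 0R0, 0R1, 1R0, 1R1
Branch closes: c and ~c both at 0.
Every branch closes; the branch above is one of them.

No, unsatisfiable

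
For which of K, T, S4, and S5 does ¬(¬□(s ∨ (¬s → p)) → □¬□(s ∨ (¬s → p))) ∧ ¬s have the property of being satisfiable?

K, T, S4

S5-tableau for the formula:
1. ¬(¬□(s ∨ (¬s → p)) → □¬□(s ∨ (¬s → p))) ∧ ¬s, u
2. ¬(¬□(s ∨ (¬s → p)) → □¬□(s ∨ (¬s → p))), u
3. ¬s, u
4. ¬□(s ∨ (¬s → p)), u
5. ¬□¬□(s ∨ (¬s → p)), u
6. ¬(s ∨ (¬s → p)), v
7. ¬s, v
8. ¬(¬s → p), v
9. ¬p, v
10. □(s ∨ (¬s → p)), w
11. s ∨ (¬s → p), u
12. s ∨ (¬s → p), v
13. s ∨ (¬s → p), w
14. ¬s → p, u
15. ¬s → p, v
16. ¬s → p, w
17. p, u
18. p, v
Accessibility: uRu, uRv, uRw, vRu, vRv, vRw, wRu, wRv, wRw
Branch closes: p and ¬p both at v.
Every branch closes (one shown): unsatisfiable in S5.
S4-tableau for the formula:
1. ¬(¬□(s ∨ (¬s → p)) → □¬□(s ∨ (¬s → p))) ∧ ¬s, u
2. ¬(¬□(s ∨ (¬s → p)) → □¬□(s ∨ (¬s → p))), u
3. ¬s, u
4. ¬□(s ∨ (¬s → p)), u
5. ¬□¬□(s ∨ (¬s → p)), u
6. ¬(s ∨ (¬s → p)), v
7. ¬s, v
8. ¬(¬s → p), v
9. ¬p, v
10. □(s ∨ (¬s → p)), w
11. s ∨ (¬s → p), w
12. ¬s → p, w
13. p, w
Accessibility: uRu, uRv, uRw, vRv, wRw
Complete open branch: satisfiable in S4, hence also in K, T (this S4-model is also a K-model and a T-model).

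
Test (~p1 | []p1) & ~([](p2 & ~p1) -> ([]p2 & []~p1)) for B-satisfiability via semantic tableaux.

1. (~p1 | []p1) & ~([](p2 & ~p1) -> ([]p2 & []~p1)), 0
2. ~p1 | []p1, 0
3. ~([](p2 & ~p1) -> ([]p2 & []~p1)), 0
4. [](p2 & ~p1), 0
5. ~([]p2 & []~p1), 0
6. p2 & ~p1, 0
7. p2, 0
8. ~p1, 0
9. ~[]~p1, 0
10. p1, 1
11. p2 & ~p1, 1
12. p2, 1
13. ~p1, 1
Accessibility: 0R0, 0R1, 1R0, 1R1
Branch closes: p1 and ~p1 both at 1.
Every branch closes; the branch above is one of them.

No, unsatisfiable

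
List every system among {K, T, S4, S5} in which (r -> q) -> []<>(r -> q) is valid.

S4-tableau for the negation ~((r -> q) -> []<>(r -> q)):
1. ~((r -> q) -> []<>(r -> q)), 0
2. r -> q, 0
3. ~[]<>(r -> q), 0
4. q, 0
5. ~<>(r -> q), 1
6. ~(r -> q), 1
7. r, 1
8. ~q, 1
Accessibility: 0R0, 0R1, 1R1
Complete open branch: countermodel on an S4-frame, so not valid in S4, nor in K, T (the same frame is also a K-frame and a T-frame).
S5-tableau for the negation ~((r -> q) -> []<>(r -> q)):
1. ~((r -> q) -> []<>(r -> q)), 0
2. r -> q, 0
3. ~[]<>(r -> q), 0
4. q, 0
5. ~<>(r -> q), 1
6. ~(r -> q), 0
7. r, 0
8. ~q, 0
Accessibility: 0R0, 0R1, 1R0, 1R1
Branch closes: q and ~q both at 0.
Every branch closes (one shown): valid in S5.

S5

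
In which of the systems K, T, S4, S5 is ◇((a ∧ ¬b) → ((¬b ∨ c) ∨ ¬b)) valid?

K-tableau for the negation ¬◇((a ∧ ¬b) → ((¬b ∨ c) ∨ ¬b)):
1. ¬◇((a ∧ ¬b) → ((¬b ∨ c) ∨ ¬b)), w0
Complete open branch: countermodel on a K-frame, so not valid in K.
T-tableau for the negation ¬◇((a ∧ ¬b) → ((¬b ∨ c) ∨ ¬b)):
1. ¬◇((a ∧ ¬b) → ((¬b ∨ c) ∨ ¬b)), w0
2. ¬((a ∧ ¬b) → ((¬b ∨ c) ∨ ¬b)), w0
3. a ∧ ¬b, w0
4. ¬((¬b ∨ c) ∨ ¬b), w0
5. a, w0
6. ¬b, w0
7. ¬(¬b ∨ c), w0
8. b, w0
Accessibility: w0Rw0
Branch closes: b and ¬b both at w0.
Every branch closes (one shown): valid in T, hence also in S4, S5 (every theorem of T is a theorem of S4 and S5).

T, S4, S5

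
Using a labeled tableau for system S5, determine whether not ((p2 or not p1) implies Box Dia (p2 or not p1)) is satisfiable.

1. not ((p2 or not p1) implies Box Dia (p2 or not p1)), u
2. p2 or not p1, u
3. not Box Dia (p2 or not p1), u
4. not p1, u
5. not Dia (p2 or not p1), v
6. not (p2 or not p1), u
7. not p2, u
8. p1, u
Accessibility: uRu, uRv, vRu, vRv
Branch closes: p1 and not p1 both at u.
All branches of the tableau close; one closing branch shown above.

Unsatisfiable (every branch closes)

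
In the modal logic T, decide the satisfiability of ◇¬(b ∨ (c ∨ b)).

1. ◇¬(b ∨ (c ∨ b)), u
2. ¬(b ∨ (c ∨ b)), v   [◇-rule on 1: fresh world v, uRv]
3. ¬b, v   [¬∨-rule on 2]
4. ¬(c ∨ b), v   [¬∨-rule on 2]
5. ¬c, v   [¬∨-rule on 4]
Accessibility: uRu, uRv, vRv

Yes, satisfiable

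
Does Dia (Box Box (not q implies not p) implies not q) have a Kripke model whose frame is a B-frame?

Satisfiable (open branch found)

1. Dia (Box Box (not q implies not p) implies not q), w0
2. Box Box (not q implies not p) implies not q, w1   [Dia-rule on 1: fresh world w1, w0Rw1]
3. not q, w1   [implies-rule on 2 (branches; this branch)]
Accessibility: w0Rw0, w0Rw1, w1Rw0, w1Rw1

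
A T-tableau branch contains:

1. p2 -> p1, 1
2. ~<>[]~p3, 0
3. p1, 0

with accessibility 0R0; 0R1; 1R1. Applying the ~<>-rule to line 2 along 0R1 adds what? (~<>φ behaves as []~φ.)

~[]~p3, 1

~<>φ behaves as []~φ: propagate the negated body to each accessible world.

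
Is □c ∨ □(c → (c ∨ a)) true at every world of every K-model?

Valid

Tableau for the negation ¬(□c ∨ □(c → (c ∨ a))):
1. ¬(□c ∨ □(c → (c ∨ a))), w0
2. ¬□c, w0   [¬∨-rule on 1]
3. ¬□(c → (c ∨ a)), w0   [¬∨-rule on 1]
4. ¬c, w1   [¬□-rule on 2: fresh world w1, w0Rw1]
5. ¬(c → (c ∨ a)), w2   [¬□-rule on 3: fresh world w2, w0Rw2]
6. c, w2   [¬→-rule on 5]
7. ¬(c ∨ a), w2   [¬→-rule on 5]
8. ¬c, w2   [¬∨-rule on 7]
9. ¬a, w2   [¬∨-rule on 7]
Accessibility: w0Rw1, w0Rw2
Branch closes: c and ¬c both at w2.
All branches of the negation close; one closing branch shown above.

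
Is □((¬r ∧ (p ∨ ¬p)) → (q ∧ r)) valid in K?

Invalid (countermodel exists)

Tableau for the negation ¬□((¬r ∧ (p ∨ ¬p)) → (q ∧ r)):
1. ¬□((¬r ∧ (p ∨ ¬p)) → (q ∧ r)), w0
2. ¬((¬r ∧ (p ∨ ¬p)) → (q ∧ r)), w1   [¬□-rule on 1: fresh world w1, w0Rw1]
3. ¬r ∧ (p ∨ ¬p), w1   [¬→-rule on 2]
4. ¬(q ∧ r), w1   [¬→-rule on 2]
5. ¬r, w1   [∧-rule on 3]
6. p ∨ ¬p, w1   [∧-rule on 3]
7. ¬p, w1   [∨-rule on 6 (branches; this branch)]
Accessibility: w0Rw1
The negation has an open branch (countermodel exists).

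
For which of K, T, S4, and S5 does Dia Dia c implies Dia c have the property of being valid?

S4, S5

S4-tableau for the negation not (Dia Dia c implies Dia c):
1. not (Dia Dia c implies Dia c), 0
2. Dia Dia c, 0
3. not Dia c, 0
4. not c, 0
5. Dia c, 1
6. not c, 1
7. c, 2
8. not c, 2
Accessibility: 0R0, 0R1, 0R2, 1R1, 1R2, 2R2
Branch closes: c and not c both at 2.
Every branch closes (one shown): valid in S4, hence also in S5 (every theorem of S4 is a theorem of S5).
T-tableau for the negation not (Dia Dia c implies Dia c):
1. not (Dia Dia c implies Dia c), 0
2. Dia Dia c, 0
3. not Dia c, 0
4. not c, 0
5. Dia c, 1
6. not c, 1
7. c, 2
Accessibility: 0R0, 0R1, 1R1, 1R2, 2R2
Complete open branch: countermodel on a T-frame, so not valid in T, nor in K (the same frame is also a K-frame).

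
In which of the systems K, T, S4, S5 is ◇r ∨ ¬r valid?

T, S4, S5

T-tableau for the negation ¬(◇r ∨ ¬r):
1. ¬(◇r ∨ ¬r), 0
2. ¬◇r, 0
3. r, 0
4. ¬r, 0
Accessibility: 0R0
Branch closes: r and ¬r both at 0.
Every branch closes (one shown): valid in T, hence also in S4, S5 (every theorem of T is a theorem of S4 and S5).
K-tableau for the negation ¬(◇r ∨ ¬r):
1. ¬(◇r ∨ ¬r), 0
2. ¬◇r, 0
3. r, 0
Complete open branch: countermodel on a K-frame, so not valid in K.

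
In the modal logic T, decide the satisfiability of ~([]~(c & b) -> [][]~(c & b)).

Satisfiable

1. ~([]~(c & b) -> [][]~(c & b)), w0
2. []~(c & b), w0
3. ~[][]~(c & b), w0
4. ~(c & b), w0
5. ~b, w0
6. ~[]~(c & b), w1
7. ~(c & b), w1
8. ~b, w1
9. c & b, w2
10. c, w2
11. b, w2
Accessibility: w0Rw0, w0Rw1, w1Rw1, w1Rw2, w2Rw2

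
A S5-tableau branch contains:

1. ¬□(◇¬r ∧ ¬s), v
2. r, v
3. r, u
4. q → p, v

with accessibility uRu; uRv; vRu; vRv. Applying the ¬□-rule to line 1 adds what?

a fresh world w with vRw, and ¬(◇¬r ∧ ¬s) at w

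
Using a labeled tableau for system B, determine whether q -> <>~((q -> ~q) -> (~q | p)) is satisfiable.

Yes, satisfiable

1. q -> <>~((q -> ~q) -> (~q | p)), u
2. ~q, u   [->-rule on 1 (branches; this branch)]
Accessibility: uRu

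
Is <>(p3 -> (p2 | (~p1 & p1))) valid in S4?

Tableau for the negation ~<>(p3 -> (p2 | (~p1 & p1))):
1. ~<>(p3 -> (p2 | (~p1 & p1))), 0
2. ~(p3 -> (p2 | (~p1 & p1))), 0
3. p3, 0
4. ~(p2 | (~p1 & p1)), 0
5. ~p2, 0
6. ~(~p1 & p1), 0
7. ~p1, 0
Accessibility: 0R0
The negation has an open branch (countermodel exists).

No, not valid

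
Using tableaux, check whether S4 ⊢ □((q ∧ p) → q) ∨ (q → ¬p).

Valid in S4

Tableau for the negation ¬(□((q ∧ p) → q) ∨ (q → ¬p)):
1. ¬(□((q ∧ p) → q) ∨ (q → ¬p)), 0
2. ¬□((q ∧ p) → q), 0
3. ¬(q → ¬p), 0
4. q, 0
5. p, 0
6. ¬((q ∧ p) → q), 1
7. q ∧ p, 1
8. ¬q, 1
9. q, 1
10. p, 1
Accessibility: 0R0, 0R1, 1R1
Branch closes: q and ¬q both at 1.
Every branch of the negation's tableau closes; the branch above is one of them.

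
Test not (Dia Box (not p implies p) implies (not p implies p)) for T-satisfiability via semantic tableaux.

1. not (Dia Box (not p implies p) implies (not p implies p)), w0
2. Dia Box (not p implies p), w0   [neg-implies-rule on 1]
3. not (not p implies p), w0   [neg-implies-rule on 1]
4. not p, w0   [neg-implies-rule on 3]
5. Box (not p implies p), w1   [Dia-rule on 2: fresh world w1, w0Rw1]
6. not p implies p, w1   [Box-rule on 5 via w1Rw1]
7. p, w1   [implies-rule on 6 (branches; this branch)]
Accessibility: w0Rw0, w0Rw1, w1Rw1

Yes, satisfiable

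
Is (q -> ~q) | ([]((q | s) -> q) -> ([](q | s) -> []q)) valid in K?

Yes, valid

Tableau for the negation ~((q -> ~q) | ([]((q | s) -> q) -> ([](q | s) -> []q))):
1. ~((q -> ~q) | ([]((q | s) -> q) -> ([](q | s) -> []q))), 0
2. ~(q -> ~q), 0
3. ~([]((q | s) -> q) -> ([](q | s) -> []q)), 0
4. q, 0
5. []((q | s) -> q), 0
6. ~([](q | s) -> []q), 0
7. [](q | s), 0
8. ~[]q, 0
9. ~q, 1
10. (q | s) -> q, 1
11. q | s, 1
12. ~(q | s), 1
13. ~s, 1
14. s, 1
Accessibility: 0R1
Branch closes: s and ~s both at 1.
All branches of the negation close; one closing branch shown above.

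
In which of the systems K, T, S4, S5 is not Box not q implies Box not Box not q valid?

S5

S5-tableau for the negation not (not Box not q implies Box not Box not q):
1. not (not Box not q implies Box not Box not q), w0
2. not Box not q, w0   [neg-implies-rule on 1]
3. not Box not Box not q, w0   [neg-implies-rule on 1]
4. q, w1   [neg-Box-rule on 2: fresh world w1, w0Rw1]
5. Box not q, w2   [neg-Box-rule on 3: fresh world w2, w0Rw2]
6. not q, w0   [Box-rule on 5 via w2Rw0]
7. not q, w1   [Box-rule on 5 via w2Rw1]
Accessibility: w0Rw0, w0Rw1, w0Rw2, w1Rw0, w1Rw1, w1Rw2, w2Rw0, w2Rw1, w2Rw2
Branch closes: q and not q both at w1.
Every branch closes (one shown): valid in S5.
S4-tableau for the negation not (not Box not q implies Box not Box not q):
1. not (not Box not q implies Box not Box not q), w0
2. not Box not q, w0   [neg-implies-rule on 1]
3. not Box not Box not q, w0   [neg-implies-rule on 1]
4. q, w1   [neg-Box-rule on 2: fresh world w1, w0Rw1]
5. Box not q, w2   [neg-Box-rule on 3: fresh world w2, w0Rw2]
6. not q, w2   [Box-rule on 5 via w2Rw2]
Accessibility: w0Rw0, w0Rw1, w0Rw2, w1Rw1, w2Rw2
Complete open branch: countermodel on an S4-frame, so not valid in S4, nor in K, T (the same frame is also a K-frame and a T-frame).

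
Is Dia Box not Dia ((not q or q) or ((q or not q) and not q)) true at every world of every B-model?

No, not valid

Tableau for the negation not Dia Box not Dia ((not q or q) or ((q or not q) and not q)):
1. not Dia Box not Dia ((not q or q) or ((q or not q) and not q)), 0
2. not Box not Dia ((not q or q) or ((q or not q) and not q)), 0
3. Dia ((not q or q) or ((q or not q) and not q)), 1
4. not Box not Dia ((not q or q) or ((q or not q) and not q)), 1
5. (not q or q) or ((q or not q) and not q), 2
6. (q or not q) and not q, 2
7. q or not q, 2
8. not q, 2
9. Dia ((not q or q) or ((q or not q) and not q)), 3
10. (not q or q) or ((q or not q) and not q), 4
11. (q or not q) and not q, 4
12. q or not q, 4
13. not q, 4
Accessibility: 0R0, 0R1, 1R0, 1R1, 1R2, 1R3, 2R1, 2R2, 3R1, 3R3, 3R4, 4R3, 4R4
The negation has an open branch (countermodel exists).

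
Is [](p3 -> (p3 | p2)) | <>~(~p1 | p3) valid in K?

Tableau for the negation ~([](p3 -> (p3 | p2)) | <>~(~p1 | p3)):
1. ~([](p3 -> (p3 | p2)) | <>~(~p1 | p3)), w0
2. ~[](p3 -> (p3 | p2)), w0
3. ~<>~(~p1 | p3), w0
4. ~(p3 -> (p3 | p2)), w1
5. p3, w1
6. ~(p3 | p2), w1
7. ~p3, w1
8. ~p2, w1
Accessibility: w0Rw1
Branch closes: p3 and ~p3 both at w1.
Every branch of the negation's tableau closes; the branch above is one of them.

Valid in K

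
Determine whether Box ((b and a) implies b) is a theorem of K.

Tableau for the negation not Box ((b and a) implies b):
1. not Box ((b and a) implies b), w0
2. not ((b and a) implies b), w1
3. b and a, w1
4. not b, w1
5. b, w1
6. a, w1
Accessibility: w0Rw1
Branch closes: b and not b both at w1.
Every branch of the negation's tableau closes; the branch above is one of them.

Yes, valid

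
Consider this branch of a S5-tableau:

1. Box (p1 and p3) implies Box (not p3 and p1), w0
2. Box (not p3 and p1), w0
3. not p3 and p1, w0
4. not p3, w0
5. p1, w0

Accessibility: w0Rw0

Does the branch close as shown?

Not closed

There is no literal clash: for every atom and world, at most one sign appears.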